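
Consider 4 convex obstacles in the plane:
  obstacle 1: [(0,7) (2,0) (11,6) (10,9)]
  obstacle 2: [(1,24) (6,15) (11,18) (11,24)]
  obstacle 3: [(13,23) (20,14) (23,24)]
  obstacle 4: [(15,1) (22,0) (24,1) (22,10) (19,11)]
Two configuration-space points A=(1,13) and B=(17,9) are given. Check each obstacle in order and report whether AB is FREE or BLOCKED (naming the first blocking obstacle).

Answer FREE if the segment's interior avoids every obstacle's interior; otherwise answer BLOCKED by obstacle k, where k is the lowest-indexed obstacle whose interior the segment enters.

FREE

Obstacle 1 [(0,7) (2,0) (11,6) (10,9)]:
  edge (0,7)–(2,0): clear
  edge (2,0)–(11,6): clear
  edge (11,6)–(10,9): clear
  edge (10,9)–(0,7): clear
  midpoint (9,11) outside
  → clear
Obstacle 2 [(1,24) (6,15) (11,18) (11,24)]:
  edge (1,24)–(6,15): clear
  edge (6,15)–(11,18): clear
  edge (11,18)–(11,24): clear
  edge (11,24)–(1,24): clear
  midpoint (9,11) outside
  → clear
Obstacle 3 [(13,23) (20,14) (23,24)]:
  edge (13,23)–(20,14): clear
  edge (20,14)–(23,24): clear
  edge (23,24)–(13,23): clear
  midpoint (9,11) outside
  → clear
Obstacle 4 [(15,1) (22,0) (24,1) (22,10) (19,11)]:
  edge (15,1)–(22,0): clear
  edge (22,0)–(24,1): clear
  edge (24,1)–(22,10): clear
  edge (22,10)–(19,11): clear
  edge (19,11)–(15,1): clear
  midpoint (9,11) outside
  → clear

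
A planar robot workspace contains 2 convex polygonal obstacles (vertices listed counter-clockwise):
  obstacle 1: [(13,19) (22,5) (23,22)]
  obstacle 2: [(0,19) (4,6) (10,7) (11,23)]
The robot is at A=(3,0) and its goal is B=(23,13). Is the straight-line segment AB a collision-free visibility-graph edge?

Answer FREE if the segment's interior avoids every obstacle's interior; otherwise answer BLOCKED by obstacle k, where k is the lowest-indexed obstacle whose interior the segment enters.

BLOCKED by obstacle 1

Obstacle 1 [(13,19) (22,5) (23,22)]:
  edge (13,19)–(22,5): crosses AB
  edge (22,5)–(23,22): crosses AB
  edge (23,22)–(13,19): clear
  → BLOCKED
Obstacle 2 [(0,19) (4,6) (10,7) (11,23)]:
  edge (0,19)–(4,6): clear
  edge (4,6)–(10,7): clear
  edge (10,7)–(11,23): clear
  edge (11,23)–(0,19): clear
  midpoint (13,13/2) outside
  → clear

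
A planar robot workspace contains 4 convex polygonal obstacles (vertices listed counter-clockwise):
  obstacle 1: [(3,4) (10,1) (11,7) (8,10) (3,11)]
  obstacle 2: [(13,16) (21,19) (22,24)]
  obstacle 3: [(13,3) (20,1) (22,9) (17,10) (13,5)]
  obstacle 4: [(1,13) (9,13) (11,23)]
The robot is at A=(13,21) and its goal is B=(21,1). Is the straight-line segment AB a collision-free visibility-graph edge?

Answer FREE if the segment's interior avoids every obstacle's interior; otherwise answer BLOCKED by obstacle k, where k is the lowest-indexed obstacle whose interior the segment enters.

Obstacle 1 [(3,4) (10,1) (11,7) (8,10) (3,11)]:
  edge (3,4)–(10,1): clear
  edge (10,1)–(11,7): clear
  edge (11,7)–(8,10): clear
  edge (8,10)–(3,11): clear
  edge (3,11)–(3,4): clear
  midpoint (17,11) outside
  → clear
Obstacle 2 [(13,16) (21,19) (22,24)]:
  edge (13,16)–(21,19): crosses AB
  edge (21,19)–(22,24): clear
  edge (22,24)–(13,16): crosses AB
  → BLOCKED
Obstacle 3 [(13,3) (20,1) (22,9) (17,10) (13,5)]:
  edge (13,3)–(20,1): clear
  edge (20,1)–(22,9): crosses AB
  edge (22,9)–(17,10): crosses AB
  edge (17,10)–(13,5): clear
  edge (13,5)–(13,3): clear
  → BLOCKED
Obstacle 4 [(1,13) (9,13) (11,23)]:
  edge (1,13)–(9,13): clear
  edge (9,13)–(11,23): clear
  edge (11,23)–(1,13): clear
  midpoint (17,11) outside
  → clear

BLOCKED by obstacle 2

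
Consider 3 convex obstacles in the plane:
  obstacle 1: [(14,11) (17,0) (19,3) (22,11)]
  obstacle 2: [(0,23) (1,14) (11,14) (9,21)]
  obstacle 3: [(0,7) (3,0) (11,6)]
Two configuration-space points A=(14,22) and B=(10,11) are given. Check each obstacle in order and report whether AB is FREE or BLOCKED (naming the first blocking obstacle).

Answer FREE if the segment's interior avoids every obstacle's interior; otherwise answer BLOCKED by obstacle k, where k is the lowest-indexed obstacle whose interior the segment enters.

FREE

Obstacle 1 [(14,11) (17,0) (19,3) (22,11)]:
  edge (14,11)–(17,0): clear
  edge (17,0)–(19,3): clear
  edge (19,3)–(22,11): clear
  edge (22,11)–(14,11): clear
  midpoint (12,33/2) outside
  → clear
Obstacle 2 [(0,23) (1,14) (11,14) (9,21)]:
  edge (0,23)–(1,14): clear
  edge (1,14)–(11,14): clear
  edge (11,14)–(9,21): clear
  edge (9,21)–(0,23): clear
  midpoint (12,33/2) outside
  → clear
Obstacle 3 [(0,7) (3,0) (11,6)]:
  edge (0,7)–(3,0): clear
  edge (3,0)–(11,6): clear
  edge (11,6)–(0,7): clear
  midpoint (12,33/2) outside
  → clear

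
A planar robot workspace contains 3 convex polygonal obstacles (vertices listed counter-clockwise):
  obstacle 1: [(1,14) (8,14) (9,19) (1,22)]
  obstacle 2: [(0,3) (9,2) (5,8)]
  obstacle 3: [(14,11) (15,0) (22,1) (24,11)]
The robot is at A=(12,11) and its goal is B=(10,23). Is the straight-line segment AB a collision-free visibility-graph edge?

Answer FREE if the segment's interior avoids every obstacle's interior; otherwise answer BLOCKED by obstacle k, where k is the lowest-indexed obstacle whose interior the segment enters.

FREE

Obstacle 1 [(1,14) (8,14) (9,19) (1,22)]:
  edge (1,14)–(8,14): clear
  edge (8,14)–(9,19): clear
  edge (9,19)–(1,22): clear
  edge (1,22)–(1,14): clear
  midpoint (11,17) outside
  → clear
Obstacle 2 [(0,3) (9,2) (5,8)]:
  edge (0,3)–(9,2): clear
  edge (9,2)–(5,8): clear
  edge (5,8)–(0,3): clear
  midpoint (11,17) outside
  → clear
Obstacle 3 [(14,11) (15,0) (22,1) (24,11)]:
  edge (14,11)–(15,0): clear
  edge (15,0)–(22,1): clear
  edge (22,1)–(24,11): clear
  edge (24,11)–(14,11): clear
  midpoint (11,17) outside
  → clear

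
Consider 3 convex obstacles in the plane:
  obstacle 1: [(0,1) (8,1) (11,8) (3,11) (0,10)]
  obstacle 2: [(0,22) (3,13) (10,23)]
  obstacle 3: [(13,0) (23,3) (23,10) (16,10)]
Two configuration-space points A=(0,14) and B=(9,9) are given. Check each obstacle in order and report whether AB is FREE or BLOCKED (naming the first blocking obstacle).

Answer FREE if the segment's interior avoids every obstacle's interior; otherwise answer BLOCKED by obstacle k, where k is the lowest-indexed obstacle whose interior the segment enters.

FREE

Obstacle 1 [(0,1) (8,1) (11,8) (3,11) (0,10)]:
  edge (0,1)–(8,1): clear
  edge (8,1)–(11,8): clear
  edge (11,8)–(3,11): clear
  edge (3,11)–(0,10): clear
  edge (0,10)–(0,1): clear
  midpoint (9/2,23/2) outside
  → clear
Obstacle 2 [(0,22) (3,13) (10,23)]:
  edge (0,22)–(3,13): clear
  edge (3,13)–(10,23): clear
  edge (10,23)–(0,22): clear
  midpoint (9/2,23/2) outside
  → clear
Obstacle 3 [(13,0) (23,3) (23,10) (16,10)]:
  edge (13,0)–(23,3): clear
  edge (23,3)–(23,10): clear
  edge (23,10)–(16,10): clear
  edge (16,10)–(13,0): clear
  midpoint (9/2,23/2) outside
  → clear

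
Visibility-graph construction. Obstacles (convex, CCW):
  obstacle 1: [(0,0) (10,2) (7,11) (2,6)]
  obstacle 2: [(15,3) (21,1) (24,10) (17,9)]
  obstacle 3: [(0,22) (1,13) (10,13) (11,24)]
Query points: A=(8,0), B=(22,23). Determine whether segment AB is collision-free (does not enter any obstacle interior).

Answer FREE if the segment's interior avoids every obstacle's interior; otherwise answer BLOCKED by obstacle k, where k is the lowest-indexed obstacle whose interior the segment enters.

BLOCKED by obstacle 1

Obstacle 1 [(0,0) (10,2) (7,11) (2,6)]:
  edge (0,0)–(10,2): crosses AB
  edge (10,2)–(7,11): crosses AB
  edge (7,11)–(2,6): clear
  edge (2,6)–(0,0): clear
  → BLOCKED
Obstacle 2 [(15,3) (21,1) (24,10) (17,9)]:
  edge (15,3)–(21,1): clear
  edge (21,1)–(24,10): clear
  edge (24,10)–(17,9): clear
  edge (17,9)–(15,3): clear
  midpoint (15,23/2) outside
  → clear
Obstacle 3 [(0,22) (1,13) (10,13) (11,24)]:
  edge (0,22)–(1,13): clear
  edge (1,13)–(10,13): clear
  edge (10,13)–(11,24): clear
  edge (11,24)–(0,22): clear
  midpoint (15,23/2) outside
  → clear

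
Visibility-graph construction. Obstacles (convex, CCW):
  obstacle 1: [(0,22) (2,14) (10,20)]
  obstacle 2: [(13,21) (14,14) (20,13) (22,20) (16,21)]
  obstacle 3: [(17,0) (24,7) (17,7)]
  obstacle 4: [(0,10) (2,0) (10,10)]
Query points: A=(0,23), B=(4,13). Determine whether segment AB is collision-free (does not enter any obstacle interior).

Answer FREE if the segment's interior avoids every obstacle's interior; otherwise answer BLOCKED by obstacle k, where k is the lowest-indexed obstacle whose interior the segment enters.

Obstacle 1 [(0,22) (2,14) (10,20)]:
  edge (0,22)–(2,14): clear
  edge (2,14)–(10,20): crosses AB
  edge (10,20)–(0,22): crosses AB
  → BLOCKED
Obstacle 2 [(13,21) (14,14) (20,13) (22,20) (16,21)]:
  edge (13,21)–(14,14): clear
  edge (14,14)–(20,13): clear
  edge (20,13)–(22,20): clear
  edge (22,20)–(16,21): clear
  edge (16,21)–(13,21): clear
  midpoint (2,18) outside
  → clear
Obstacle 3 [(17,0) (24,7) (17,7)]:
  edge (17,0)–(24,7): clear
  edge (24,7)–(17,7): clear
  edge (17,7)–(17,0): clear
  midpoint (2,18) outside
  → clear
Obstacle 4 [(0,10) (2,0) (10,10)]:
  edge (0,10)–(2,0): clear
  edge (2,0)–(10,10): clear
  edge (10,10)–(0,10): clear
  midpoint (2,18) outside
  → clear

BLOCKED by obstacle 1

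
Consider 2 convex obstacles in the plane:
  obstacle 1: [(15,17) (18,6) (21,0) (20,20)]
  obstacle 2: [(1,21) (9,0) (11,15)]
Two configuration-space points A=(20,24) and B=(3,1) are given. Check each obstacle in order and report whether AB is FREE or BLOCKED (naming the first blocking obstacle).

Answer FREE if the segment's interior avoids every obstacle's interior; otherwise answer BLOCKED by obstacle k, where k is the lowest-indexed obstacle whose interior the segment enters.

Obstacle 1 [(15,17) (18,6) (21,0) (20,20)]:
  edge (15,17)–(18,6): clear
  edge (18,6)–(21,0): clear
  edge (21,0)–(20,20): clear
  edge (20,20)–(15,17): clear
  midpoint (23/2,25/2) outside
  → clear
Obstacle 2 [(1,21) (9,0) (11,15)]:
  edge (1,21)–(9,0): crosses AB
  edge (9,0)–(11,15): crosses AB
  edge (11,15)–(1,21): clear
  → BLOCKED

BLOCKED by obstacle 2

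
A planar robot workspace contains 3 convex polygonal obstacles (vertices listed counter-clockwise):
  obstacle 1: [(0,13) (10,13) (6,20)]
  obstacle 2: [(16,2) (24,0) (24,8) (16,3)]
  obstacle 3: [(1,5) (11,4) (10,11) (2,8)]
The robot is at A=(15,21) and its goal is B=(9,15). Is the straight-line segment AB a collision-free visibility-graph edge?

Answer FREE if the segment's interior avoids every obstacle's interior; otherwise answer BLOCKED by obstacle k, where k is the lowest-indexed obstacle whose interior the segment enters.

FREE

Obstacle 1 [(0,13) (10,13) (6,20)]:
  edge (0,13)–(10,13): clear
  edge (10,13)–(6,20): clear
  edge (6,20)–(0,13): clear
  midpoint (12,18) outside
  → clear
Obstacle 2 [(16,2) (24,0) (24,8) (16,3)]:
  edge (16,2)–(24,0): clear
  edge (24,0)–(24,8): clear
  edge (24,8)–(16,3): clear
  edge (16,3)–(16,2): clear
  midpoint (12,18) outside
  → clear
Obstacle 3 [(1,5) (11,4) (10,11) (2,8)]:
  edge (1,5)–(11,4): clear
  edge (11,4)–(10,11): clear
  edge (10,11)–(2,8): clear
  edge (2,8)–(1,5): clear
  midpoint (12,18) outside
  → clear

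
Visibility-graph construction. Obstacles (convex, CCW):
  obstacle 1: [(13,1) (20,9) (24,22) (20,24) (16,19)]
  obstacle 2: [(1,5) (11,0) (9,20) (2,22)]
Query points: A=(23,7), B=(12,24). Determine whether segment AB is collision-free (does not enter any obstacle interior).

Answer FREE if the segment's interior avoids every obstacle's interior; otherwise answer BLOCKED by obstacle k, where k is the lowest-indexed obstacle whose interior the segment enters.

BLOCKED by obstacle 1

Obstacle 1 [(13,1) (20,9) (24,22) (20,24) (16,19)]:
  edge (13,1)–(20,9): clear
  edge (20,9)–(24,22): crosses AB
  edge (24,22)–(20,24): clear
  edge (20,24)–(16,19): clear
  edge (16,19)–(13,1): crosses AB
  → BLOCKED
Obstacle 2 [(1,5) (11,0) (9,20) (2,22)]:
  edge (1,5)–(11,0): clear
  edge (11,0)–(9,20): clear
  edge (9,20)–(2,22): clear
  edge (2,22)–(1,5): clear
  midpoint (35/2,31/2) outside
  → clear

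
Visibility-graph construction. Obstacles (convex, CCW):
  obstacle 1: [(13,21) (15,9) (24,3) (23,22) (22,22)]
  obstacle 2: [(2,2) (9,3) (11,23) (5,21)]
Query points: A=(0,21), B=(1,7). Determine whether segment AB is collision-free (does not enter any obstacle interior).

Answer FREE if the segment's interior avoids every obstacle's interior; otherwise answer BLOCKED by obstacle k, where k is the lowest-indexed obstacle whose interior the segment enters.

Obstacle 1 [(13,21) (15,9) (24,3) (23,22) (22,22)]:
  edge (13,21)–(15,9): clear
  edge (15,9)–(24,3): clear
  edge (24,3)–(23,22): clear
  edge (23,22)–(22,22): clear
  edge (22,22)–(13,21): clear
  midpoint (1/2,14) outside
  → clear
Obstacle 2 [(2,2) (9,3) (11,23) (5,21)]:
  edge (2,2)–(9,3): clear
  edge (9,3)–(11,23): clear
  edge (11,23)–(5,21): clear
  edge (5,21)–(2,2): clear
  midpoint (1/2,14) outside
  → clear

FREE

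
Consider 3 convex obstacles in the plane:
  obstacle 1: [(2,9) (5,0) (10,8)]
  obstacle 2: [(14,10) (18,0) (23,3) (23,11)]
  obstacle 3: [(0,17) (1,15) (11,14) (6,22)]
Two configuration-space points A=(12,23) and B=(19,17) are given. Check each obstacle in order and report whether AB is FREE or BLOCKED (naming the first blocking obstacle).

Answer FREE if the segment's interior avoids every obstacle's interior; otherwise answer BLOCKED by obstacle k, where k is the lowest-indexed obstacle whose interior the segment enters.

Obstacle 1 [(2,9) (5,0) (10,8)]:
  edge (2,9)–(5,0): clear
  edge (5,0)–(10,8): clear
  edge (10,8)–(2,9): clear
  midpoint (31/2,20) outside
  → clear
Obstacle 2 [(14,10) (18,0) (23,3) (23,11)]:
  edge (14,10)–(18,0): clear
  edge (18,0)–(23,3): clear
  edge (23,3)–(23,11): clear
  edge (23,11)–(14,10): clear
  midpoint (31/2,20) outside
  → clear
Obstacle 3 [(0,17) (1,15) (11,14) (6,22)]:
  edge (0,17)–(1,15): clear
  edge (1,15)–(11,14): clear
  edge (11,14)–(6,22): clear
  edge (6,22)–(0,17): clear
  midpoint (31/2,20) outside
  → clear

FREE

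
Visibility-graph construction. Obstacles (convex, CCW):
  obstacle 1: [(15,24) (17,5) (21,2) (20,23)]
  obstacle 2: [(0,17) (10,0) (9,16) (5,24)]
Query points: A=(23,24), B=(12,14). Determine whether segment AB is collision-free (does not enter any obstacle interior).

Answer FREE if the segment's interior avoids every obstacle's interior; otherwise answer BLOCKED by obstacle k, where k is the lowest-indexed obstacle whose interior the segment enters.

BLOCKED by obstacle 1

Obstacle 1 [(15,24) (17,5) (21,2) (20,23)]:
  edge (15,24)–(17,5): crosses AB
  edge (17,5)–(21,2): clear
  edge (21,2)–(20,23): crosses AB
  edge (20,23)–(15,24): clear
  → BLOCKED
Obstacle 2 [(0,17) (10,0) (9,16) (5,24)]:
  edge (0,17)–(10,0): clear
  edge (10,0)–(9,16): clear
  edge (9,16)–(5,24): clear
  edge (5,24)–(0,17): clear
  midpoint (35/2,19) outside
  → clear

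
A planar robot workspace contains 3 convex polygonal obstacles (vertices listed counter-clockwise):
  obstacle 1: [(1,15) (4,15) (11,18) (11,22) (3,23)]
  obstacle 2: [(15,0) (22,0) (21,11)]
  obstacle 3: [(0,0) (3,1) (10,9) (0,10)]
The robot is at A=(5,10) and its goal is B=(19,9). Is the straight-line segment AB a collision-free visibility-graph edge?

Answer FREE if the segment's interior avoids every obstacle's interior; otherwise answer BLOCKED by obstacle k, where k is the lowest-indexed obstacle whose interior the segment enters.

FREE

Obstacle 1 [(1,15) (4,15) (11,18) (11,22) (3,23)]:
  edge (1,15)–(4,15): clear
  edge (4,15)–(11,18): clear
  edge (11,18)–(11,22): clear
  edge (11,22)–(3,23): clear
  edge (3,23)–(1,15): clear
  midpoint (12,19/2) outside
  → clear
Obstacle 2 [(15,0) (22,0) (21,11)]:
  edge (15,0)–(22,0): clear
  edge (22,0)–(21,11): clear
  edge (21,11)–(15,0): clear
  midpoint (12,19/2) outside
  → clear
Obstacle 3 [(0,0) (3,1) (10,9) (0,10)]:
  edge (0,0)–(3,1): clear
  edge (3,1)–(10,9): clear
  edge (10,9)–(0,10): clear
  edge (0,10)–(0,0): clear
  midpoint (12,19/2) outside
  → clear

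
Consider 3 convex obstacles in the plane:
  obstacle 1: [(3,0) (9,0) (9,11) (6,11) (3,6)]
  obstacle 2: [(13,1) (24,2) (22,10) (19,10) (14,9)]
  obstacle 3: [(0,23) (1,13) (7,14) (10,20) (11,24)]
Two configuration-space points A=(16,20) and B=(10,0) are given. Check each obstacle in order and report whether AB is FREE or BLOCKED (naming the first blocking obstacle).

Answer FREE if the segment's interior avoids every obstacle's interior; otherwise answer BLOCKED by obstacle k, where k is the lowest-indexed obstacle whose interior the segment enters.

FREE

Obstacle 1 [(3,0) (9,0) (9,11) (6,11) (3,6)]:
  edge (3,0)–(9,0): clear
  edge (9,0)–(9,11): clear
  edge (9,11)–(6,11): clear
  edge (6,11)–(3,6): clear
  edge (3,6)–(3,0): clear
  midpoint (13,10) outside
  → clear
Obstacle 2 [(13,1) (24,2) (22,10) (19,10) (14,9)]:
  edge (13,1)–(24,2): clear
  edge (24,2)–(22,10): clear
  edge (22,10)–(19,10): clear
  edge (19,10)–(14,9): clear
  edge (14,9)–(13,1): clear
  midpoint (13,10) outside
  → clear
Obstacle 3 [(0,23) (1,13) (7,14) (10,20) (11,24)]:
  edge (0,23)–(1,13): clear
  edge (1,13)–(7,14): clear
  edge (7,14)–(10,20): clear
  edge (10,20)–(11,24): clear
  edge (11,24)–(0,23): clear
  midpoint (13,10) outside
  → clear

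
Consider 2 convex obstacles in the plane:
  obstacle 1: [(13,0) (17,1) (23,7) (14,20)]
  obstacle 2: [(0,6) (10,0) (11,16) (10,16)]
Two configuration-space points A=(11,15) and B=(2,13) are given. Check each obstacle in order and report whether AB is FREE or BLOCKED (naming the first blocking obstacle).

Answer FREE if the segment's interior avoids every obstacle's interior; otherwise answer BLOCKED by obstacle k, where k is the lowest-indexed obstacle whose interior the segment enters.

Obstacle 1 [(13,0) (17,1) (23,7) (14,20)]:
  edge (13,0)–(17,1): clear
  edge (17,1)–(23,7): clear
  edge (23,7)–(14,20): clear
  edge (14,20)–(13,0): clear
  midpoint (13/2,14) outside
  → clear
Obstacle 2 [(0,6) (10,0) (11,16) (10,16)]:
  edge (0,6)–(10,0): clear
  edge (10,0)–(11,16): crosses AB
  edge (11,16)–(10,16): clear
  edge (10,16)–(0,6): crosses AB
  → BLOCKED

BLOCKED by obstacle 2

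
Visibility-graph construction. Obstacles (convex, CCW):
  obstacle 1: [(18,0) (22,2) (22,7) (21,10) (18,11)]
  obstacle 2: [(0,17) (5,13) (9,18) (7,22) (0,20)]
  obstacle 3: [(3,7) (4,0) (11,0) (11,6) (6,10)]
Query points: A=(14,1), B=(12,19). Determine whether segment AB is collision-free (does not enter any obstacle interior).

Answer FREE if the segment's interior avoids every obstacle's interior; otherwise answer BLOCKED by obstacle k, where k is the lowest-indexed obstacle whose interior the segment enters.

Obstacle 1 [(18,0) (22,2) (22,7) (21,10) (18,11)]:
  edge (18,0)–(22,2): clear
  edge (22,2)–(22,7): clear
  edge (22,7)–(21,10): clear
  edge (21,10)–(18,11): clear
  edge (18,11)–(18,0): clear
  midpoint (13,10) outside
  → clear
Obstacle 2 [(0,17) (5,13) (9,18) (7,22) (0,20)]:
  edge (0,17)–(5,13): clear
  edge (5,13)–(9,18): clear
  edge (9,18)–(7,22): clear
  edge (7,22)–(0,20): clear
  edge (0,20)–(0,17): clear
  midpoint (13,10) outside
  → clear
Obstacle 3 [(3,7) (4,0) (11,0) (11,6) (6,10)]:
  edge (3,7)–(4,0): clear
  edge (4,0)–(11,0): clear
  edge (11,0)–(11,6): clear
  edge (11,6)–(6,10): clear
  edge (6,10)–(3,7): clear
  midpoint (13,10) outside
  → clear

FREE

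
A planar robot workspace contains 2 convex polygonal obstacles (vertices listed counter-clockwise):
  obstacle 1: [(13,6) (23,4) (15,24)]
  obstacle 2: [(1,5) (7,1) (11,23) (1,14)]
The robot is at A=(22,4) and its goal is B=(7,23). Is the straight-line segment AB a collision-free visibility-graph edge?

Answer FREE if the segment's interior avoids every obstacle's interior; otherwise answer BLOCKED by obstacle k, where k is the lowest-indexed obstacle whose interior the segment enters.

BLOCKED by obstacle 1

Obstacle 1 [(13,6) (23,4) (15,24)]:
  edge (13,6)–(23,4): crosses AB
  edge (23,4)–(15,24): clear
  edge (15,24)–(13,6): crosses AB
  → BLOCKED
Obstacle 2 [(1,5) (7,1) (11,23) (1,14)]:
  edge (1,5)–(7,1): clear
  edge (7,1)–(11,23): crosses AB
  edge (11,23)–(1,14): crosses AB
  edge (1,14)–(1,5): clear
  → BLOCKED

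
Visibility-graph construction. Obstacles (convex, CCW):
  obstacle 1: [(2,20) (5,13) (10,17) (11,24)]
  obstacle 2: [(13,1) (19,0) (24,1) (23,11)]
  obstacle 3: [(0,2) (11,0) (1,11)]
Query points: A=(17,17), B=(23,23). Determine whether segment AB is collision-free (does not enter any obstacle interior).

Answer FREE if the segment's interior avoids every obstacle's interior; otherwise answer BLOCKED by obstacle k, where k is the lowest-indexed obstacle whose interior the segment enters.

FREE

Obstacle 1 [(2,20) (5,13) (10,17) (11,24)]:
  edge (2,20)–(5,13): clear
  edge (5,13)–(10,17): clear
  edge (10,17)–(11,24): clear
  edge (11,24)–(2,20): clear
  midpoint (20,20) outside
  → clear
Obstacle 2 [(13,1) (19,0) (24,1) (23,11)]:
  edge (13,1)–(19,0): clear
  edge (19,0)–(24,1): clear
  edge (24,1)–(23,11): clear
  edge (23,11)–(13,1): clear
  midpoint (20,20) outside
  → clear
Obstacle 3 [(0,2) (11,0) (1,11)]:
  edge (0,2)–(11,0): clear
  edge (11,0)–(1,11): clear
  edge (1,11)–(0,2): clear
  midpoint (20,20) outside
  → clear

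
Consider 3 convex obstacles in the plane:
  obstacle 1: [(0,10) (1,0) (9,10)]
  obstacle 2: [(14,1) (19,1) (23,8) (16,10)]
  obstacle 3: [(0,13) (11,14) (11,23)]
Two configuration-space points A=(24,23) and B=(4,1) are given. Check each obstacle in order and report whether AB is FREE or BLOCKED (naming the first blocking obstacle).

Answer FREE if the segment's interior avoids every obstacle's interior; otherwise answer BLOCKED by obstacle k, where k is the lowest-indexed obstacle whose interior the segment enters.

Obstacle 1 [(0,10) (1,0) (9,10)]:
  edge (0,10)–(1,0): clear
  edge (1,0)–(9,10): clear
  edge (9,10)–(0,10): clear
  midpoint (14,12) outside
  → clear
Obstacle 2 [(14,1) (19,1) (23,8) (16,10)]:
  edge (14,1)–(19,1): clear
  edge (19,1)–(23,8): clear
  edge (23,8)–(16,10): clear
  edge (16,10)–(14,1): clear
  midpoint (14,12) outside
  → clear
Obstacle 3 [(0,13) (11,14) (11,23)]:
  edge (0,13)–(11,14): clear
  edge (11,14)–(11,23): clear
  edge (11,23)–(0,13): clear
  midpoint (14,12) outside
  → clear

FREE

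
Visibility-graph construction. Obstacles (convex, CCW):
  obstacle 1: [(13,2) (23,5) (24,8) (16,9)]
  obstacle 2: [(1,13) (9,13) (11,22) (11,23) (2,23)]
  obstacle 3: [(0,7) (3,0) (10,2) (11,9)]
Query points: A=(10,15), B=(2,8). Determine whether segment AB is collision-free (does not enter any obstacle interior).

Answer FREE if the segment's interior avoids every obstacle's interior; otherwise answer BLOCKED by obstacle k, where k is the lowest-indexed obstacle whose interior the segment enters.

BLOCKED by obstacle 2

Obstacle 1 [(13,2) (23,5) (24,8) (16,9)]:
  edge (13,2)–(23,5): clear
  edge (23,5)–(24,8): clear
  edge (24,8)–(16,9): clear
  edge (16,9)–(13,2): clear
  midpoint (6,23/2) outside
  → clear
Obstacle 2 [(1,13) (9,13) (11,22) (11,23) (2,23)]:
  edge (1,13)–(9,13): crosses AB
  edge (9,13)–(11,22): crosses AB
  edge (11,22)–(11,23): clear
  edge (11,23)–(2,23): clear
  edge (2,23)–(1,13): clear
  → BLOCKED
Obstacle 3 [(0,7) (3,0) (10,2) (11,9)]:
  edge (0,7)–(3,0): clear
  edge (3,0)–(10,2): clear
  edge (10,2)–(11,9): clear
  edge (11,9)–(0,7): clear
  midpoint (6,23/2) outside
  → clear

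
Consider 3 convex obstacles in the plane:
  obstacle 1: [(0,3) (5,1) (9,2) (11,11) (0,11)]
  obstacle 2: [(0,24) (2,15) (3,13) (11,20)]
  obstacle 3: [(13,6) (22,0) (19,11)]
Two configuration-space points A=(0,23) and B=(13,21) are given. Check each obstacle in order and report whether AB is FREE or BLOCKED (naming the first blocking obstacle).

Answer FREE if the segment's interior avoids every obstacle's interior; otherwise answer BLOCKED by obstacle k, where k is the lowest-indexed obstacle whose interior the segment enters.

Obstacle 1 [(0,3) (5,1) (9,2) (11,11) (0,11)]:
  edge (0,3)–(5,1): clear
  edge (5,1)–(9,2): clear
  edge (9,2)–(11,11): clear
  edge (11,11)–(0,11): clear
  edge (0,11)–(0,3): clear
  midpoint (13/2,22) outside
  → clear
Obstacle 2 [(0,24) (2,15) (3,13) (11,20)]:
  edge (0,24)–(2,15): crosses AB
  edge (2,15)–(3,13): clear
  edge (3,13)–(11,20): clear
  edge (11,20)–(0,24): crosses AB
  → BLOCKED
Obstacle 3 [(13,6) (22,0) (19,11)]:
  edge (13,6)–(22,0): clear
  edge (22,0)–(19,11): clear
  edge (19,11)–(13,6): clear
  midpoint (13/2,22) outside
  → clear

BLOCKED by obstacle 2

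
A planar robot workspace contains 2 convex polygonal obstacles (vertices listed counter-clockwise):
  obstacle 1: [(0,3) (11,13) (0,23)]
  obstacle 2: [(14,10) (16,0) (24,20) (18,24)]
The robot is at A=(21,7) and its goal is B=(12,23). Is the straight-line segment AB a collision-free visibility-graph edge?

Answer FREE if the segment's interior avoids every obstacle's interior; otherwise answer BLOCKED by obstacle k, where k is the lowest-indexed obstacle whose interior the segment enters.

BLOCKED by obstacle 2

Obstacle 1 [(0,3) (11,13) (0,23)]:
  edge (0,3)–(11,13): clear
  edge (11,13)–(0,23): clear
  edge (0,23)–(0,3): clear
  midpoint (33/2,15) outside
  → clear
Obstacle 2 [(14,10) (16,0) (24,20) (18,24)]:
  edge (14,10)–(16,0): clear
  edge (16,0)–(24,20): crosses AB
  edge (24,20)–(18,24): clear
  edge (18,24)–(14,10): crosses AB
  → BLOCKED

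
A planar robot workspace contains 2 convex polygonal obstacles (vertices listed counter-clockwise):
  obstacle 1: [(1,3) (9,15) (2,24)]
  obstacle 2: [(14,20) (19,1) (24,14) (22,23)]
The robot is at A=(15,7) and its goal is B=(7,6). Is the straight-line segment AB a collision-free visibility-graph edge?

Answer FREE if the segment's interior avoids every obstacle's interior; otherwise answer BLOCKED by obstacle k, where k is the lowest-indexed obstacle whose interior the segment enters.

FREE

Obstacle 1 [(1,3) (9,15) (2,24)]:
  edge (1,3)–(9,15): clear
  edge (9,15)–(2,24): clear
  edge (2,24)–(1,3): clear
  midpoint (11,13/2) outside
  → clear
Obstacle 2 [(14,20) (19,1) (24,14) (22,23)]:
  edge (14,20)–(19,1): clear
  edge (19,1)–(24,14): clear
  edge (24,14)–(22,23): clear
  edge (22,23)–(14,20): clear
  midpoint (11,13/2) outside
  → clear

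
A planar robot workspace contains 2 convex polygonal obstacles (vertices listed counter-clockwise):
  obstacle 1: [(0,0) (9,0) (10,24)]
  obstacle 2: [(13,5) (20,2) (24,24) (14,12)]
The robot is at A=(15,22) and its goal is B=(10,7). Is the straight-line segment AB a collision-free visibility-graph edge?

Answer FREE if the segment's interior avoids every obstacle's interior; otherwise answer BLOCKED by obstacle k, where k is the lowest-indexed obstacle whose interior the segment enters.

FREE

Obstacle 1 [(0,0) (9,0) (10,24)]:
  edge (0,0)–(9,0): clear
  edge (9,0)–(10,24): clear
  edge (10,24)–(0,0): clear
  midpoint (25/2,29/2) outside
  → clear
Obstacle 2 [(13,5) (20,2) (24,24) (14,12)]:
  edge (13,5)–(20,2): clear
  edge (20,2)–(24,24): clear
  edge (24,24)–(14,12): clear
  edge (14,12)–(13,5): clear
  midpoint (25/2,29/2) outside
  → clear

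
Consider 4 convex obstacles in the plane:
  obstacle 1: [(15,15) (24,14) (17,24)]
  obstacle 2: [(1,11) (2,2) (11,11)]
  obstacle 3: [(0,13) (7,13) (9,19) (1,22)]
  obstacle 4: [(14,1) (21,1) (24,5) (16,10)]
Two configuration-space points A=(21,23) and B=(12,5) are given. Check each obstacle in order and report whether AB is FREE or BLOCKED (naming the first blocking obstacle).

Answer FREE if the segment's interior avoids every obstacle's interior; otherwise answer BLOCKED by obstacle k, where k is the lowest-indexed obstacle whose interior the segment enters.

Obstacle 1 [(15,15) (24,14) (17,24)]:
  edge (15,15)–(24,14): crosses AB
  edge (24,14)–(17,24): crosses AB
  edge (17,24)–(15,15): clear
  → BLOCKED
Obstacle 2 [(1,11) (2,2) (11,11)]:
  edge (1,11)–(2,2): clear
  edge (2,2)–(11,11): clear
  edge (11,11)–(1,11): clear
  midpoint (33/2,14) outside
  → clear
Obstacle 3 [(0,13) (7,13) (9,19) (1,22)]:
  edge (0,13)–(7,13): clear
  edge (7,13)–(9,19): clear
  edge (9,19)–(1,22): clear
  edge (1,22)–(0,13): clear
  midpoint (33/2,14) outside
  → clear
Obstacle 4 [(14,1) (21,1) (24,5) (16,10)]:
  edge (14,1)–(21,1): clear
  edge (21,1)–(24,5): clear
  edge (24,5)–(16,10): clear
  edge (16,10)–(14,1): clear
  midpoint (33/2,14) outside
  → clear

BLOCKED by obstacle 1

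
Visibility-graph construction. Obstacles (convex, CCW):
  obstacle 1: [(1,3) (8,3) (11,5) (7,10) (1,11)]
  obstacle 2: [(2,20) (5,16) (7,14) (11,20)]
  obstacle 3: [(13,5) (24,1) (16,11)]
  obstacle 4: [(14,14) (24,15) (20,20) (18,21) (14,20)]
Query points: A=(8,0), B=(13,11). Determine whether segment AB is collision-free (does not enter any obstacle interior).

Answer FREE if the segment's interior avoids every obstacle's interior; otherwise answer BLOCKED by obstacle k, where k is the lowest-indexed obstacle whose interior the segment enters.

BLOCKED by obstacle 1

Obstacle 1 [(1,3) (8,3) (11,5) (7,10) (1,11)]:
  edge (1,3)–(8,3): clear
  edge (8,3)–(11,5): crosses AB
  edge (11,5)–(7,10): crosses AB
  edge (7,10)–(1,11): clear
  edge (1,11)–(1,3): clear
  → BLOCKED
Obstacle 2 [(2,20) (5,16) (7,14) (11,20)]:
  edge (2,20)–(5,16): clear
  edge (5,16)–(7,14): clear
  edge (7,14)–(11,20): clear
  edge (11,20)–(2,20): clear
  midpoint (21/2,11/2) outside
  → clear
Obstacle 3 [(13,5) (24,1) (16,11)]:
  edge (13,5)–(24,1): clear
  edge (24,1)–(16,11): clear
  edge (16,11)–(13,5): clear
  midpoint (21/2,11/2) outside
  → clear
Obstacle 4 [(14,14) (24,15) (20,20) (18,21) (14,20)]:
  edge (14,14)–(24,15): clear
  edge (24,15)–(20,20): clear
  edge (20,20)–(18,21): clear
  edge (18,21)–(14,20): clear
  edge (14,20)–(14,14): clear
  midpoint (21/2,11/2) outside
  → clear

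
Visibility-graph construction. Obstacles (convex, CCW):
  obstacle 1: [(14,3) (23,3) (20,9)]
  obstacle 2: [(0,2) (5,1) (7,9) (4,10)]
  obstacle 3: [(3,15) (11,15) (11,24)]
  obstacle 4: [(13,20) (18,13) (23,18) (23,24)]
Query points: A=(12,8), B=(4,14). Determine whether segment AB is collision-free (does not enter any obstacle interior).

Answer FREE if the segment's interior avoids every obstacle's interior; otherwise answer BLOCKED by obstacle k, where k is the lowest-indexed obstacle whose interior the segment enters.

Obstacle 1 [(14,3) (23,3) (20,9)]:
  edge (14,3)–(23,3): clear
  edge (23,3)–(20,9): clear
  edge (20,9)–(14,3): clear
  midpoint (8,11) outside
  → clear
Obstacle 2 [(0,2) (5,1) (7,9) (4,10)]:
  edge (0,2)–(5,1): clear
  edge (5,1)–(7,9): clear
  edge (7,9)–(4,10): clear
  edge (4,10)–(0,2): clear
  midpoint (8,11) outside
  → clear
Obstacle 3 [(3,15) (11,15) (11,24)]:
  edge (3,15)–(11,15): clear
  edge (11,15)–(11,24): clear
  edge (11,24)–(3,15): clear
  midpoint (8,11) outside
  → clear
Obstacle 4 [(13,20) (18,13) (23,18) (23,24)]:
  edge (13,20)–(18,13): clear
  edge (18,13)–(23,18): clear
  edge (23,18)–(23,24): clear
  edge (23,24)–(13,20): clear
  midpoint (8,11) outside
  → clear

FREE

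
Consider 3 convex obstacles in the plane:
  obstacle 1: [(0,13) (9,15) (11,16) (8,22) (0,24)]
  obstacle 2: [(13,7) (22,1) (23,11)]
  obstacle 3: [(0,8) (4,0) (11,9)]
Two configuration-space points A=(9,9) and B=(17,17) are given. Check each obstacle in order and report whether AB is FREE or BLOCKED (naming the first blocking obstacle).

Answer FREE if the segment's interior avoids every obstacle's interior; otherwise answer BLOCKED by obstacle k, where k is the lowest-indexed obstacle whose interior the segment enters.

Obstacle 1 [(0,13) (9,15) (11,16) (8,22) (0,24)]:
  edge (0,13)–(9,15): clear
  edge (9,15)–(11,16): clear
  edge (11,16)–(8,22): clear
  edge (8,22)–(0,24): clear
  edge (0,24)–(0,13): clear
  midpoint (13,13) outside
  → clear
Obstacle 2 [(13,7) (22,1) (23,11)]:
  edge (13,7)–(22,1): clear
  edge (22,1)–(23,11): clear
  edge (23,11)–(13,7): clear
  midpoint (13,13) outside
  → clear
Obstacle 3 [(0,8) (4,0) (11,9)]:
  edge (0,8)–(4,0): clear
  edge (4,0)–(11,9): clear
  edge (11,9)–(0,8): clear
  midpoint (13,13) outside
  → clear

FREE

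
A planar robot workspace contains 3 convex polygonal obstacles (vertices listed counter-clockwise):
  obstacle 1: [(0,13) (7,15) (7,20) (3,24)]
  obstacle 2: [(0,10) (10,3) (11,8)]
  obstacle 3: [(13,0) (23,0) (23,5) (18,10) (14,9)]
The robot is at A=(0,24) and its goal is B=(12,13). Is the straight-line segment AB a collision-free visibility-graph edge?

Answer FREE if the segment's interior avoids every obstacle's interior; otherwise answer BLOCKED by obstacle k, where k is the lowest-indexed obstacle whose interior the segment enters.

Obstacle 1 [(0,13) (7,15) (7,20) (3,24)]:
  edge (0,13)–(7,15): clear
  edge (7,15)–(7,20): crosses AB
  edge (7,20)–(3,24): clear
  edge (3,24)–(0,13): crosses AB
  → BLOCKED
Obstacle 2 [(0,10) (10,3) (11,8)]:
  edge (0,10)–(10,3): clear
  edge (10,3)–(11,8): clear
  edge (11,8)–(0,10): clear
  midpoint (6,37/2) outside
  → clear
Obstacle 3 [(13,0) (23,0) (23,5) (18,10) (14,9)]:
  edge (13,0)–(23,0): clear
  edge (23,0)–(23,5): clear
  edge (23,5)–(18,10): clear
  edge (18,10)–(14,9): clear
  edge (14,9)–(13,0): clear
  midpoint (6,37/2) outside
  → clear

BLOCKED by obstacle 1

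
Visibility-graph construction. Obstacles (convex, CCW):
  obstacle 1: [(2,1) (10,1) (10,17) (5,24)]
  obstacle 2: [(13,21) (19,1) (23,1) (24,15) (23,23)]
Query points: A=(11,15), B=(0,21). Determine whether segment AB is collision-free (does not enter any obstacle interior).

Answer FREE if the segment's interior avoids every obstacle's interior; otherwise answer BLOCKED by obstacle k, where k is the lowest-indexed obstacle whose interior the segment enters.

Obstacle 1 [(2,1) (10,1) (10,17) (5,24)]:
  edge (2,1)–(10,1): clear
  edge (10,1)–(10,17): crosses AB
  edge (10,17)–(5,24): clear
  edge (5,24)–(2,1): crosses AB
  → BLOCKED
Obstacle 2 [(13,21) (19,1) (23,1) (24,15) (23,23)]:
  edge (13,21)–(19,1): clear
  edge (19,1)–(23,1): clear
  edge (23,1)–(24,15): clear
  edge (24,15)–(23,23): clear
  edge (23,23)–(13,21): clear
  midpoint (11/2,18) outside
  → clear

BLOCKED by obstacle 1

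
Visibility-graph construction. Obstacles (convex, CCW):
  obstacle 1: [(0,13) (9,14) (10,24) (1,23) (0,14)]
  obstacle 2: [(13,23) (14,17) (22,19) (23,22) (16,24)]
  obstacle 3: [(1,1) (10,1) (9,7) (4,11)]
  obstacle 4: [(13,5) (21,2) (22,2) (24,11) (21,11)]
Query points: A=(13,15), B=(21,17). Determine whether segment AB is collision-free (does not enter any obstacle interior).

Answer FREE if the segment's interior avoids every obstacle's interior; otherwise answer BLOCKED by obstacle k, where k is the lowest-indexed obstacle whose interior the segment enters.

FREE

Obstacle 1 [(0,13) (9,14) (10,24) (1,23) (0,14)]:
  edge (0,13)–(9,14): clear
  edge (9,14)–(10,24): clear
  edge (10,24)–(1,23): clear
  edge (1,23)–(0,14): clear
  edge (0,14)–(0,13): clear
  midpoint (17,16) outside
  → clear
Obstacle 2 [(13,23) (14,17) (22,19) (23,22) (16,24)]:
  edge (13,23)–(14,17): clear
  edge (14,17)–(22,19): clear
  edge (22,19)–(23,22): clear
  edge (23,22)–(16,24): clear
  edge (16,24)–(13,23): clear
  midpoint (17,16) outside
  → clear
Obstacle 3 [(1,1) (10,1) (9,7) (4,11)]:
  edge (1,1)–(10,1): clear
  edge (10,1)–(9,7): clear
  edge (9,7)–(4,11): clear
  edge (4,11)–(1,1): clear
  midpoint (17,16) outside
  → clear
Obstacle 4 [(13,5) (21,2) (22,2) (24,11) (21,11)]:
  edge (13,5)–(21,2): clear
  edge (21,2)–(22,2): clear
  edge (22,2)–(24,11): clear
  edge (24,11)–(21,11): clear
  edge (21,11)–(13,5): clear
  midpoint (17,16) outside
  → clear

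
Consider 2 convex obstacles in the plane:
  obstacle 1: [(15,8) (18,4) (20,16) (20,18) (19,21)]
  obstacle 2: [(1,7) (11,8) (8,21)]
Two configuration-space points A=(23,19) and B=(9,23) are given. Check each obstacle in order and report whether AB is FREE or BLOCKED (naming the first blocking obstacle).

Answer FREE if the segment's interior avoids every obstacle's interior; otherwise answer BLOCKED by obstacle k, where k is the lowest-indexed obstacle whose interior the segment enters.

Obstacle 1 [(15,8) (18,4) (20,16) (20,18) (19,21)]:
  edge (15,8)–(18,4): clear
  edge (18,4)–(20,16): clear
  edge (20,16)–(20,18): clear
  edge (20,18)–(19,21): crosses AB
  edge (19,21)–(15,8): crosses AB
  → BLOCKED
Obstacle 2 [(1,7) (11,8) (8,21)]:
  edge (1,7)–(11,8): clear
  edge (11,8)–(8,21): clear
  edge (8,21)–(1,7): clear
  midpoint (16,21) outside
  → clear

BLOCKED by obstacle 1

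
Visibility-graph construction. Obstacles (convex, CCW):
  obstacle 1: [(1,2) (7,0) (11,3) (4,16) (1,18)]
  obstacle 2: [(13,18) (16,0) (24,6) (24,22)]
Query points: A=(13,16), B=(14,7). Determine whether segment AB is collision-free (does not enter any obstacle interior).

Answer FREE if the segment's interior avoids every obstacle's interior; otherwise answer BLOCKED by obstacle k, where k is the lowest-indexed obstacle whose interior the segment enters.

Obstacle 1 [(1,2) (7,0) (11,3) (4,16) (1,18)]:
  edge (1,2)–(7,0): clear
  edge (7,0)–(11,3): clear
  edge (11,3)–(4,16): clear
  edge (4,16)–(1,18): clear
  edge (1,18)–(1,2): clear
  midpoint (27/2,23/2) outside
  → clear
Obstacle 2 [(13,18) (16,0) (24,6) (24,22)]:
  edge (13,18)–(16,0): clear
  edge (16,0)–(24,6): clear
  edge (24,6)–(24,22): clear
  edge (24,22)–(13,18): clear
  midpoint (27/2,23/2) outside
  → clear

FREE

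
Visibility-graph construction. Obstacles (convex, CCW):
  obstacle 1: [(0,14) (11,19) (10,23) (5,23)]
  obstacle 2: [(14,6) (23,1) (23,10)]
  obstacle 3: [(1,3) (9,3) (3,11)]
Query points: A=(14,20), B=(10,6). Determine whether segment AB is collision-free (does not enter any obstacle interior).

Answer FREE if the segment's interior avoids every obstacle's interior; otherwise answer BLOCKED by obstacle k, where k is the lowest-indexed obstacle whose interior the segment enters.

FREE

Obstacle 1 [(0,14) (11,19) (10,23) (5,23)]:
  edge (0,14)–(11,19): clear
  edge (11,19)–(10,23): clear
  edge (10,23)–(5,23): clear
  edge (5,23)–(0,14): clear
  midpoint (12,13) outside
  → clear
Obstacle 2 [(14,6) (23,1) (23,10)]:
  edge (14,6)–(23,1): clear
  edge (23,1)–(23,10): clear
  edge (23,10)–(14,6): clear
  midpoint (12,13) outside
  → clear
Obstacle 3 [(1,3) (9,3) (3,11)]:
  edge (1,3)–(9,3): clear
  edge (9,3)–(3,11): clear
  edge (3,11)–(1,3): clear
  midpoint (12,13) outside
  → clear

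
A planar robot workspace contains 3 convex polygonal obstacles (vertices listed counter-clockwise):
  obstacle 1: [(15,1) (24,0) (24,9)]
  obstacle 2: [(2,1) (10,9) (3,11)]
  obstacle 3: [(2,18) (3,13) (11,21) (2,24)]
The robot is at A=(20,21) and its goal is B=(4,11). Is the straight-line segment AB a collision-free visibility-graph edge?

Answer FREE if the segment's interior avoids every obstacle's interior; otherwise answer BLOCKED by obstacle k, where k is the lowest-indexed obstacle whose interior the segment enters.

FREE

Obstacle 1 [(15,1) (24,0) (24,9)]:
  edge (15,1)–(24,0): clear
  edge (24,0)–(24,9): clear
  edge (24,9)–(15,1): clear
  midpoint (12,16) outside
  → clear
Obstacle 2 [(2,1) (10,9) (3,11)]:
  edge (2,1)–(10,9): clear
  edge (10,9)–(3,11): clear
  edge (3,11)–(2,1): clear
  midpoint (12,16) outside
  → clear
Obstacle 3 [(2,18) (3,13) (11,21) (2,24)]:
  edge (2,18)–(3,13): clear
  edge (3,13)–(11,21): clear
  edge (11,21)–(2,24): clear
  edge (2,24)–(2,18): clear
  midpoint (12,16) outside
  → clear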